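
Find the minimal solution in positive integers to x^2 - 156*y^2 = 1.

(x, y) = (25, 2)

First expand sqrt(156) as a continued fraction. With x_i = (sqrt(156) + m_i)/d_i and (m_0, d_0) = (0, 1): a_0 = floor(sqrt(156)) = 12, since 12^2 = 144 <= 156 < 169 = 13^2.
Iterate m_{i+1} = d_i*a_i - m_i, d_{i+1} = (156 - m_{i+1}^2)/d_i, a_{i+1} = floor((a_0 + m_{i+1})/d_{i+1}):
  m_1 = 1*12 - 0 = 12, d_1 = (156 - 12^2)/1 = 12/1 = 12, a_1 = floor((12 + 12)/12) = 2.
  m_2 = 12*2 - 12 = 12, d_2 = (156 - 12^2)/12 = 12/12 = 1, a_2 = floor((12 + 12)/1) = 24.
  m_3 = 1*24 - 12 = 12, d_3 = (156 - 12^2)/1 = 12/1 = 12: (m_3, d_3) = (m_1, d_1) = (12, 12), so from here the quotients repeat a_1, a_2; the period length is 2.
So sqrt(156) = [12; (2, 24)] with period length k = 2.
k is even, so the fundamental solution of x^2 - 156y^2 = 1 is (p_{k-1}, q_{k-1}) = (p_1, q_1); compute convergents through index 1.
Convergents (p_i = a_i*p_{i-1} + p_{i-2}, q_i = a_i*q_{i-1} + q_{i-2} with p_{-2}=0, p_{-1}=1, q_{-2}=1, q_{-1}=0):
  i=0: a_0=12, p_0 = 12*1 + 0 = 12, q_0 = 12*0 + 1 = 1.
  i=1: a_1=2, p_1 = 2*12 + 1 = 25, q_1 = 2*1 + 0 = 2.
Check: 25^2 - 156*2^2 = 625 - 624 = 1, so (x, y) = (25, 2) solves the equation, and by the theorem it is the least positive solution.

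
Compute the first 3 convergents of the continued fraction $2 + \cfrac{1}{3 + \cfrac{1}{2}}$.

Using the convergent recurrence p_i = a_i*p_{i-1} + p_{i-2}, q_i = a_i*q_{i-1} + q_{i-2} with p_{-2}=0, p_{-1}=1, q_{-2}=1, q_{-1}=0:
  i=0: a_0=2, p_0 = 2*1 + 0 = 2, q_0 = 2*0 + 1 = 1.
  i=1: a_1=3, p_1 = 3*2 + 1 = 7, q_1 = 3*1 + 0 = 3.
  i=2: a_2=2, p_2 = 2*7 + 2 = 16, q_2 = 2*3 + 1 = 7.

2/1, 7/3, 16/7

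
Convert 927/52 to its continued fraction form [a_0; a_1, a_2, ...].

Run the Euclidean algorithm on 927 and 52; the successive quotients are the partial quotients a_0, a_1, ... (each step inverts the fractional part left over by the previous one):
  927 = 17*52 + 43, so a_0 = 17.
  52 = 1*43 + 9, so a_1 = 1.
  43 = 4*9 + 7, so a_2 = 4.
  9 = 1*7 + 2, so a_3 = 1.
  7 = 3*2 + 1, so a_4 = 3.
  2 = 2*1 + 0, so a_5 = 2.
The remainder reaches 0 after 6 divisions, so the expansion has 6 partial quotients, read off in order.

[17; 1, 4, 1, 3, 2]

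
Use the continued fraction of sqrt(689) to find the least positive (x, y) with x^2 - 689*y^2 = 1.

First expand sqrt(689) as a continued fraction. With x_i = (sqrt(689) + m_i)/d_i and (m_0, d_0) = (0, 1): a_0 = floor(sqrt(689)) = 26, since 26^2 = 676 <= 689 < 729 = 27^2.
Iterate m_{i+1} = d_i*a_i - m_i, d_{i+1} = (689 - m_{i+1}^2)/d_i, a_{i+1} = floor((a_0 + m_{i+1})/d_{i+1}):
  m_1 = 1*26 - 0 = 26, d_1 = (689 - 26^2)/1 = 13/1 = 13, a_1 = floor((26 + 26)/13) = 4.
  m_2 = 13*4 - 26 = 26, d_2 = (689 - 26^2)/13 = 13/13 = 1, a_2 = floor((26 + 26)/1) = 52.
  m_3 = 1*52 - 26 = 26, d_3 = (689 - 26^2)/1 = 13/1 = 13: (m_3, d_3) = (m_1, d_1) = (26, 13), so from here the quotients repeat a_1, a_2; the period length is 2.
So sqrt(689) = [26; (4, 52)] with period length k = 2.
k is even, so the fundamental solution of x^2 - 689y^2 = 1 is (p_{k-1}, q_{k-1}) = (p_1, q_1); compute convergents through index 1.
Convergents (p_i = a_i*p_{i-1} + p_{i-2}, q_i = a_i*q_{i-1} + q_{i-2} with p_{-2}=0, p_{-1}=1, q_{-2}=1, q_{-1}=0):
  i=0: a_0=26, p_0 = 26*1 + 0 = 26, q_0 = 26*0 + 1 = 1.
  i=1: a_1=4, p_1 = 4*26 + 1 = 105, q_1 = 4*1 + 0 = 4.
Check: 105^2 - 689*4^2 = 11025 - 11024 = 1, so (x, y) = (105, 4) solves the equation, and by the theorem it is the least positive solution.

(x, y) = (105, 4)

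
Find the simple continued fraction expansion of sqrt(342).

[18; (2, 36)]

Write x_i = (sqrt(342) + m_i)/d_i with (m_0, d_0) = (0, 1). a_0 = floor(sqrt(342)) = 18, since 18^2 = 324 <= 342 < 361 = 19^2.
Iterate m_{i+1} = d_i*a_i - m_i, d_{i+1} = (342 - m_{i+1}^2)/d_i, a_{i+1} = floor((a_0 + m_{i+1})/d_{i+1}):
  m_1 = 1*18 - 0 = 18, d_1 = (342 - 18^2)/1 = 18/1 = 18, a_1 = floor((18 + 18)/18) = 2.
  m_2 = 18*2 - 18 = 18, d_2 = (342 - 18^2)/18 = 18/18 = 1, a_2 = floor((18 + 18)/1) = 36.
  m_3 = 1*36 - 18 = 18, d_3 = (342 - 18^2)/1 = 18/1 = 18: (m_3, d_3) = (m_1, d_1) = (18, 18), so from here the quotients repeat a_1, a_2; the period length is 2.
Hence the expansion of sqrt(342) is a_0 = 18 followed by the repeating block 2, 36 (period 2).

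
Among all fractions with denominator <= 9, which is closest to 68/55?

5/4

Expand x = 68/55 as a continued fraction with the Euclidean algorithm:
  68 = 1*55 + 13, so a_0 = 1.
  55 = 4*13 + 3, so a_1 = 4.
  13 = 4*3 + 1, so a_2 = 4.
  3 = 3*1 + 0, so a_3 = 3.
so x = [1; 4, 4, 3].
Convergents (p_i = a_i*p_{i-1} + p_{i-2}, q_i = a_i*q_{i-1} + q_{i-2} with p_{-2}=0, p_{-1}=1, q_{-2}=1, q_{-1}=0), until the denominator exceeds 9:
  i=0: a_0=1, p_0 = 1*1 + 0 = 1, q_0 = 1*0 + 1 = 1.
  i=1: a_1=4, p_1 = 4*1 + 1 = 5, q_1 = 4*1 + 0 = 4.
  i=2: a_2=4, p_2 = 4*5 + 1 = 21, q_2 = 4*4 + 1 = 17.
q_2 = 17 > 9, so the last convergent with denominator <= 9 is p_1/q_1 = 5/4.
The closest fraction with denominator <= 9 is either p_1/q_1 or the intermediate fraction (k*p_1 + p_0)/(k*q_1 + q_0) with the largest k >= 1 whose denominator stays <= 9; these approach x as k grows, and every other convergent or intermediate fraction in range is farther away.
Largest k: floor((9 - q_0)/q_1) = floor((9 - 1)/4) = 2.
That gives (2*5 + 1)/(2*4 + 1) = 11/9.
Compare the errors: |x - 5/4| = |68*4 - 5*55|/(55*4) = 3/220, and |x - 11/9| = |68*9 - 11*55|/(55*9) = 7/495.
Cross-multiplying, 3*495 = 1485 < 1540 = 7*220, so 3/220 is smaller: the convergent 5/4 is closer to x than 11/9.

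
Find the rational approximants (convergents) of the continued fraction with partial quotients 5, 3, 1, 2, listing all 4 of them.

5/1, 16/3, 21/4, 58/11

Using the convergent recurrence p_i = a_i*p_{i-1} + p_{i-2}, q_i = a_i*q_{i-1} + q_{i-2} with p_{-2}=0, p_{-1}=1, q_{-2}=1, q_{-1}=0:
  i=0: a_0=5, p_0 = 5*1 + 0 = 5, q_0 = 5*0 + 1 = 1.
  i=1: a_1=3, p_1 = 3*5 + 1 = 16, q_1 = 3*1 + 0 = 3.
  i=2: a_2=1, p_2 = 1*16 + 5 = 21, q_2 = 1*3 + 1 = 4.
  i=3: a_3=2, p_3 = 2*21 + 16 = 58, q_3 = 2*4 + 3 = 11.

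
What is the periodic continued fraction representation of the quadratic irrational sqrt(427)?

Write x_i = (sqrt(427) + m_i)/d_i with (m_0, d_0) = (0, 1). a_0 = floor(sqrt(427)) = 20, since 20^2 = 400 <= 427 < 441 = 21^2.
Iterate m_{i+1} = d_i*a_i - m_i, d_{i+1} = (427 - m_{i+1}^2)/d_i, a_{i+1} = floor((a_0 + m_{i+1})/d_{i+1}):
  m_1 = 1*20 - 0 = 20, d_1 = (427 - 20^2)/1 = 27/1 = 27, a_1 = floor((20 + 20)/27) = 1.
  m_2 = 27*1 - 20 = 7, d_2 = (427 - 7^2)/27 = 378/27 = 14, a_2 = floor((20 + 7)/14) = 1.
  m_3 = 14*1 - 7 = 7, d_3 = (427 - 7^2)/14 = 378/14 = 27, a_3 = floor((20 + 7)/27) = 1.
  m_4 = 27*1 - 7 = 20, d_4 = (427 - 20^2)/27 = 27/27 = 1, a_4 = floor((20 + 20)/1) = 40.
  m_5 = 1*40 - 20 = 20, d_5 = (427 - 20^2)/1 = 27/1 = 27: (m_5, d_5) = (m_1, d_1) = (20, 27), so from here the quotients repeat a_1, ..., a_4; the period length is 4.
Hence the expansion of sqrt(427) is a_0 = 20 followed by the repeating block 1, 1, 1, 40 (period 4).

[20; (1, 1, 1, 40)]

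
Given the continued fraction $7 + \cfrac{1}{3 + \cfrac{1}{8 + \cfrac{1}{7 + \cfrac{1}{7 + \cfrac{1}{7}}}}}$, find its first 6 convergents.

Using the convergent recurrence p_i = a_i*p_{i-1} + p_{i-2}, q_i = a_i*q_{i-1} + q_{i-2} with p_{-2}=0, p_{-1}=1, q_{-2}=1, q_{-1}=0:
  i=0: a_0=7, p_0 = 7*1 + 0 = 7, q_0 = 7*0 + 1 = 1.
  i=1: a_1=3, p_1 = 3*7 + 1 = 22, q_1 = 3*1 + 0 = 3.
  i=2: a_2=8, p_2 = 8*22 + 7 = 183, q_2 = 8*3 + 1 = 25.
  i=3: a_3=7, p_3 = 7*183 + 22 = 1303, q_3 = 7*25 + 3 = 178.
  i=4: a_4=7, p_4 = 7*1303 + 183 = 9304, q_4 = 7*178 + 25 = 1271.
  i=5: a_5=7, p_5 = 7*9304 + 1303 = 66431, q_5 = 7*1271 + 178 = 9075.

7/1, 22/3, 183/25, 1303/178, 9304/1271, 66431/9075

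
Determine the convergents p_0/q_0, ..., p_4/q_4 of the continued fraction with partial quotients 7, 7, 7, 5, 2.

Using the convergent recurrence p_i = a_i*p_{i-1} + p_{i-2}, q_i = a_i*q_{i-1} + q_{i-2} with p_{-2}=0, p_{-1}=1, q_{-2}=1, q_{-1}=0:
  i=0: a_0=7, p_0 = 7*1 + 0 = 7, q_0 = 7*0 + 1 = 1.
  i=1: a_1=7, p_1 = 7*7 + 1 = 50, q_1 = 7*1 + 0 = 7.
  i=2: a_2=7, p_2 = 7*50 + 7 = 357, q_2 = 7*7 + 1 = 50.
  i=3: a_3=5, p_3 = 5*357 + 50 = 1835, q_3 = 5*50 + 7 = 257.
  i=4: a_4=2, p_4 = 2*1835 + 357 = 4027, q_4 = 2*257 + 50 = 564.

7/1, 50/7, 357/50, 1835/257, 4027/564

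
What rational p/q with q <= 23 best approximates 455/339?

31/23

Expand x = 455/339 as a continued fraction with the Euclidean algorithm:
  455 = 1*339 + 116, so a_0 = 1.
  339 = 2*116 + 107, so a_1 = 2.
  116 = 1*107 + 9, so a_2 = 1.
  107 = 11*9 + 8, so a_3 = 11.
  9 = 1*8 + 1, so a_4 = 1.
  8 = 8*1 + 0, so a_5 = 8.
so x = [1; 2, 1, 11, 1, 8].
Convergents (p_i = a_i*p_{i-1} + p_{i-2}, q_i = a_i*q_{i-1} + q_{i-2} with p_{-2}=0, p_{-1}=1, q_{-2}=1, q_{-1}=0), until the denominator exceeds 23:
  i=0: a_0=1, p_0 = 1*1 + 0 = 1, q_0 = 1*0 + 1 = 1.
  i=1: a_1=2, p_1 = 2*1 + 1 = 3, q_1 = 2*1 + 0 = 2.
  i=2: a_2=1, p_2 = 1*3 + 1 = 4, q_2 = 1*2 + 1 = 3.
  i=3: a_3=11, p_3 = 11*4 + 3 = 47, q_3 = 11*3 + 2 = 35.
q_3 = 35 > 23, so the last convergent with denominator <= 23 is p_2/q_2 = 4/3.
The closest fraction with denominator <= 23 is either p_2/q_2 or the intermediate fraction (k*p_2 + p_1)/(k*q_2 + q_1) with the largest k >= 1 whose denominator stays <= 23; these approach x as k grows, and every other convergent or intermediate fraction in range is farther away.
Largest k: floor((23 - q_1)/q_2) = floor((23 - 2)/3) = 7.
That gives (7*4 + 3)/(7*3 + 2) = 31/23.
Compare the errors: |x - 4/3| = |455*3 - 4*339|/(339*3) = 9/1017, and |x - 31/23| = |455*23 - 31*339|/(339*23) = 44/7797.
Cross-multiplying, 44*1017 = 44748 < 70173 = 9*7797, so 44/7797 is smaller: the intermediate fraction 31/23 is closer to x than 4/3.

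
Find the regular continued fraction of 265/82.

[3; 4, 3, 6]

Run the Euclidean algorithm on 265 and 82; the successive quotients are the partial quotients a_0, a_1, ... (each step inverts the fractional part left over by the previous one):
  265 = 3*82 + 19, so a_0 = 3.
  82 = 4*19 + 6, so a_1 = 4.
  19 = 3*6 + 1, so a_2 = 3.
  6 = 6*1 + 0, so a_3 = 6.
The remainder reaches 0 after 4 divisions, so the expansion has 4 partial quotients, read off in order.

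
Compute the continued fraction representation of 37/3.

[12; 3]

Run the Euclidean algorithm on 37 and 3; the successive quotients are the partial quotients a_0, a_1, ... (each step inverts the fractional part left over by the previous one):
  37 = 12*3 + 1, so a_0 = 12.
  3 = 3*1 + 0, so a_1 = 3.
The remainder reaches 0 after 2 divisions, so the expansion has 2 partial quotients, read off in order.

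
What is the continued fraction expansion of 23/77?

Run the Euclidean algorithm on 23 and 77; the successive quotients are the partial quotients a_0, a_1, ... (each step inverts the fractional part left over by the previous one):
  23 = 0*77 + 23, so a_0 = 0.
  77 = 3*23 + 8, so a_1 = 3.
  23 = 2*8 + 7, so a_2 = 2.
  8 = 1*7 + 1, so a_3 = 1.
  7 = 7*1 + 0, so a_4 = 7.
The remainder reaches 0 after 5 divisions, so the expansion has 5 partial quotients, read off in order.

[0; 3, 2, 1, 7]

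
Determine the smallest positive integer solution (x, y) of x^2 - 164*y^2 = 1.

First expand sqrt(164) as a continued fraction. With x_i = (sqrt(164) + m_i)/d_i and (m_0, d_0) = (0, 1): a_0 = floor(sqrt(164)) = 12, since 12^2 = 144 <= 164 < 169 = 13^2.
Iterate m_{i+1} = d_i*a_i - m_i, d_{i+1} = (164 - m_{i+1}^2)/d_i, a_{i+1} = floor((a_0 + m_{i+1})/d_{i+1}):
  m_1 = 1*12 - 0 = 12, d_1 = (164 - 12^2)/1 = 20/1 = 20, a_1 = floor((12 + 12)/20) = 1.
  m_2 = 20*1 - 12 = 8, d_2 = (164 - 8^2)/20 = 100/20 = 5, a_2 = floor((12 + 8)/5) = 4.
  m_3 = 5*4 - 8 = 12, d_3 = (164 - 12^2)/5 = 20/5 = 4, a_3 = floor((12 + 12)/4) = 6.
  m_4 = 4*6 - 12 = 12, d_4 = (164 - 12^2)/4 = 20/4 = 5, a_4 = floor((12 + 12)/5) = 4.
  m_5 = 5*4 - 12 = 8, d_5 = (164 - 8^2)/5 = 100/5 = 20, a_5 = floor((12 + 8)/20) = 1.
  m_6 = 20*1 - 8 = 12, d_6 = (164 - 12^2)/20 = 20/20 = 1, a_6 = floor((12 + 12)/1) = 24.
  m_7 = 1*24 - 12 = 12, d_7 = (164 - 12^2)/1 = 20/1 = 20: (m_7, d_7) = (m_1, d_1) = (12, 20), so from here the quotients repeat a_1, ..., a_6; the period length is 6.
So sqrt(164) = [12; (1, 4, 6, 4, 1, 24)] with period length k = 6.
k is even, so the fundamental solution of x^2 - 164y^2 = 1 is (p_{k-1}, q_{k-1}) = (p_5, q_5); compute convergents through index 5.
Convergents (p_i = a_i*p_{i-1} + p_{i-2}, q_i = a_i*q_{i-1} + q_{i-2} with p_{-2}=0, p_{-1}=1, q_{-2}=1, q_{-1}=0):
  i=0: a_0=12, p_0 = 12*1 + 0 = 12, q_0 = 12*0 + 1 = 1.
  i=1: a_1=1, p_1 = 1*12 + 1 = 13, q_1 = 1*1 + 0 = 1.
  i=2: a_2=4, p_2 = 4*13 + 12 = 64, q_2 = 4*1 + 1 = 5.
  i=3: a_3=6, p_3 = 6*64 + 13 = 397, q_3 = 6*5 + 1 = 31.
  i=4: a_4=4, p_4 = 4*397 + 64 = 1652, q_4 = 4*31 + 5 = 129.
  i=5: a_5=1, p_5 = 1*1652 + 397 = 2049, q_5 = 1*129 + 31 = 160.
Check: 2049^2 - 164*160^2 = 4198401 - 4198400 = 1, so (x, y) = (2049, 160) solves the equation, and by the theorem it is the least positive solution.

(x, y) = (2049, 160)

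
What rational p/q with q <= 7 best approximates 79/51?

Expand x = 79/51 as a continued fraction with the Euclidean algorithm:
  79 = 1*51 + 28, so a_0 = 1.
  51 = 1*28 + 23, so a_1 = 1.
  28 = 1*23 + 5, so a_2 = 1.
  23 = 4*5 + 3, so a_3 = 4.
  5 = 1*3 + 2, so a_4 = 1.
  3 = 1*2 + 1, so a_5 = 1.
  2 = 2*1 + 0, so a_6 = 2.
so x = [1; 1, 1, 4, 1, 1, 2].
Convergents (p_i = a_i*p_{i-1} + p_{i-2}, q_i = a_i*q_{i-1} + q_{i-2} with p_{-2}=0, p_{-1}=1, q_{-2}=1, q_{-1}=0), until the denominator exceeds 7:
  i=0: a_0=1, p_0 = 1*1 + 0 = 1, q_0 = 1*0 + 1 = 1.
  i=1: a_1=1, p_1 = 1*1 + 1 = 2, q_1 = 1*1 + 0 = 1.
  i=2: a_2=1, p_2 = 1*2 + 1 = 3, q_2 = 1*1 + 1 = 2.
  i=3: a_3=4, p_3 = 4*3 + 2 = 14, q_3 = 4*2 + 1 = 9.
q_3 = 9 > 7, so the last convergent with denominator <= 7 is p_2/q_2 = 3/2.
The closest fraction with denominator <= 7 is either p_2/q_2 or the intermediate fraction (k*p_2 + p_1)/(k*q_2 + q_1) with the largest k >= 1 whose denominator stays <= 7; these approach x as k grows, and every other convergent or intermediate fraction in range is farther away.
Largest k: floor((7 - q_1)/q_2) = floor((7 - 1)/2) = 3.
That gives (3*3 + 2)/(3*2 + 1) = 11/7.
Compare the errors: |x - 3/2| = |79*2 - 3*51|/(51*2) = 5/102, and |x - 11/7| = |79*7 - 11*51|/(51*7) = 8/357.
Cross-multiplying, 8*102 = 816 < 1785 = 5*357, so 8/357 is smaller: the intermediate fraction 11/7 is closer to x than 3/2.

11/7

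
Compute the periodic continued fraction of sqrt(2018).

Write x_i = (sqrt(2018) + m_i)/d_i with (m_0, d_0) = (0, 1). a_0 = floor(sqrt(2018)) = 44, since 44^2 = 1936 <= 2018 < 2025 = 45^2.
Iterate m_{i+1} = d_i*a_i - m_i, d_{i+1} = (2018 - m_{i+1}^2)/d_i, a_{i+1} = floor((a_0 + m_{i+1})/d_{i+1}):
  m_1 = 1*44 - 0 = 44, d_1 = (2018 - 44^2)/1 = 82/1 = 82, a_1 = floor((44 + 44)/82) = 1.
  m_2 = 82*1 - 44 = 38, d_2 = (2018 - 38^2)/82 = 574/82 = 7, a_2 = floor((44 + 38)/7) = 11.
  m_3 = 7*11 - 38 = 39, d_3 = (2018 - 39^2)/7 = 497/7 = 71, a_3 = floor((44 + 39)/71) = 1.
  m_4 = 71*1 - 39 = 32, d_4 = (2018 - 32^2)/71 = 994/71 = 14, a_4 = floor((44 + 32)/14) = 5.
  m_5 = 14*5 - 32 = 38, d_5 = (2018 - 38^2)/14 = 574/14 = 41, a_5 = floor((44 + 38)/41) = 2.
  m_6 = 41*2 - 38 = 44, d_6 = (2018 - 44^2)/41 = 82/41 = 2, a_6 = floor((44 + 44)/2) = 44.
  m_7 = 2*44 - 44 = 44, d_7 = (2018 - 44^2)/2 = 82/2 = 41, a_7 = floor((44 + 44)/41) = 2.
  m_8 = 41*2 - 44 = 38, d_8 = (2018 - 38^2)/41 = 574/41 = 14, a_8 = floor((44 + 38)/14) = 5.
  m_9 = 14*5 - 38 = 32, d_9 = (2018 - 32^2)/14 = 994/14 = 71, a_9 = floor((44 + 32)/71) = 1.
  m_10 = 71*1 - 32 = 39, d_10 = (2018 - 39^2)/71 = 497/71 = 7, a_10 = floor((44 + 39)/7) = 11.
  m_11 = 7*11 - 39 = 38, d_11 = (2018 - 38^2)/7 = 574/7 = 82, a_11 = floor((44 + 38)/82) = 1.
  m_12 = 82*1 - 38 = 44, d_12 = (2018 - 44^2)/82 = 82/82 = 1, a_12 = floor((44 + 44)/1) = 88.
  m_13 = 1*88 - 44 = 44, d_13 = (2018 - 44^2)/1 = 82/1 = 82: (m_13, d_13) = (m_1, d_1) = (44, 82), so from here the quotients repeat a_1, ..., a_12; the period length is 12.
Hence the expansion of sqrt(2018) is a_0 = 44 followed by the repeating block 1, 11, 1, 5, 2, 44, 2, 5, 1, 11, 1, 88 (period 12).

[44; (1, 11, 1, 5, 2, 44, 2, 5, 1, 11, 1, 88)]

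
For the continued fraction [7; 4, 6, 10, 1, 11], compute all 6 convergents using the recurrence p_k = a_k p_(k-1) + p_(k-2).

Using the convergent recurrence p_i = a_i*p_{i-1} + p_{i-2}, q_i = a_i*q_{i-1} + q_{i-2} with p_{-2}=0, p_{-1}=1, q_{-2}=1, q_{-1}=0:
  i=0: a_0=7, p_0 = 7*1 + 0 = 7, q_0 = 7*0 + 1 = 1.
  i=1: a_1=4, p_1 = 4*7 + 1 = 29, q_1 = 4*1 + 0 = 4.
  i=2: a_2=6, p_2 = 6*29 + 7 = 181, q_2 = 6*4 + 1 = 25.
  i=3: a_3=10, p_3 = 10*181 + 29 = 1839, q_3 = 10*25 + 4 = 254.
  i=4: a_4=1, p_4 = 1*1839 + 181 = 2020, q_4 = 1*254 + 25 = 279.
  i=5: a_5=11, p_5 = 11*2020 + 1839 = 24059, q_5 = 11*279 + 254 = 3323.

7/1, 29/4, 181/25, 1839/254, 2020/279, 24059/3323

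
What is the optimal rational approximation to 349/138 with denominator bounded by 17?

43/17

Expand x = 349/138 as a continued fraction with the Euclidean algorithm:
  349 = 2*138 + 73, so a_0 = 2.
  138 = 1*73 + 65, so a_1 = 1.
  73 = 1*65 + 8, so a_2 = 1.
  65 = 8*8 + 1, so a_3 = 8.
  8 = 8*1 + 0, so a_4 = 8.
so x = [2; 1, 1, 8, 8].
Convergents (p_i = a_i*p_{i-1} + p_{i-2}, q_i = a_i*q_{i-1} + q_{i-2} with p_{-2}=0, p_{-1}=1, q_{-2}=1, q_{-1}=0), until the denominator exceeds 17:
  i=0: a_0=2, p_0 = 2*1 + 0 = 2, q_0 = 2*0 + 1 = 1.
  i=1: a_1=1, p_1 = 1*2 + 1 = 3, q_1 = 1*1 + 0 = 1.
  i=2: a_2=1, p_2 = 1*3 + 2 = 5, q_2 = 1*1 + 1 = 2.
  i=3: a_3=8, p_3 = 8*5 + 3 = 43, q_3 = 8*2 + 1 = 17.
  i=4: a_4=8, p_4 = 8*43 + 5 = 349, q_4 = 8*17 + 2 = 138.
q_4 = 138 > 17, so the last convergent with denominator <= 17 is p_3/q_3 = 43/17.
The closest fraction with denominator <= 17 is either p_3/q_3 or the intermediate fraction (k*p_3 + p_2)/(k*q_3 + q_2) with the largest k >= 1 whose denominator stays <= 17; these approach x as k grows, and every other convergent or intermediate fraction in range is farther away.
Largest k: floor((17 - q_2)/q_3) = floor((17 - 2)/17) = 0.
Since k = 0, no intermediate fraction beyond p_3/q_3 has denominator <= 17, so the convergent 43/17 is the closest (its error is |349*17 - 43*138|/(138*17) = 1/2346).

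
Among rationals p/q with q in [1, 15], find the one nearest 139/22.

82/13

Expand x = 139/22 as a continued fraction with the Euclidean algorithm:
  139 = 6*22 + 7, so a_0 = 6.
  22 = 3*7 + 1, so a_1 = 3.
  7 = 7*1 + 0, so a_2 = 7.
so x = [6; 3, 7].
Convergents (p_i = a_i*p_{i-1} + p_{i-2}, q_i = a_i*q_{i-1} + q_{i-2} with p_{-2}=0, p_{-1}=1, q_{-2}=1, q_{-1}=0), until the denominator exceeds 15:
  i=0: a_0=6, p_0 = 6*1 + 0 = 6, q_0 = 6*0 + 1 = 1.
  i=1: a_1=3, p_1 = 3*6 + 1 = 19, q_1 = 3*1 + 0 = 3.
  i=2: a_2=7, p_2 = 7*19 + 6 = 139, q_2 = 7*3 + 1 = 22.
q_2 = 22 > 15, so the last convergent with denominator <= 15 is p_1/q_1 = 19/3.
The closest fraction with denominator <= 15 is either p_1/q_1 or the intermediate fraction (k*p_1 + p_0)/(k*q_1 + q_0) with the largest k >= 1 whose denominator stays <= 15; these approach x as k grows, and every other convergent or intermediate fraction in range is farther away.
Largest k: floor((15 - q_0)/q_1) = floor((15 - 1)/3) = 4.
That gives (4*19 + 6)/(4*3 + 1) = 82/13.
Compare the errors: |x - 19/3| = |139*3 - 19*22|/(22*3) = 1/66, and |x - 82/13| = |139*13 - 82*22|/(22*13) = 3/286.
Cross-multiplying, 3*66 = 198 < 286 = 1*286, so 3/286 is smaller: the intermediate fraction 82/13 is closer to x than 19/3.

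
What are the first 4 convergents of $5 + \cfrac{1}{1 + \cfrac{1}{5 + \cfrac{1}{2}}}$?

5/1, 6/1, 35/6, 76/13

Using the convergent recurrence p_i = a_i*p_{i-1} + p_{i-2}, q_i = a_i*q_{i-1} + q_{i-2} with p_{-2}=0, p_{-1}=1, q_{-2}=1, q_{-1}=0:
  i=0: a_0=5, p_0 = 5*1 + 0 = 5, q_0 = 5*0 + 1 = 1.
  i=1: a_1=1, p_1 = 1*5 + 1 = 6, q_1 = 1*1 + 0 = 1.
  i=2: a_2=5, p_2 = 5*6 + 5 = 35, q_2 = 5*1 + 1 = 6.
  i=3: a_3=2, p_3 = 2*35 + 6 = 76, q_3 = 2*6 + 1 = 13.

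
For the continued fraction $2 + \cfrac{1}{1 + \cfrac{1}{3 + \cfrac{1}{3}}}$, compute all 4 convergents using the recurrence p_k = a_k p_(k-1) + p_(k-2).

2/1, 3/1, 11/4, 36/13

Using the convergent recurrence p_i = a_i*p_{i-1} + p_{i-2}, q_i = a_i*q_{i-1} + q_{i-2} with p_{-2}=0, p_{-1}=1, q_{-2}=1, q_{-1}=0:
  i=0: a_0=2, p_0 = 2*1 + 0 = 2, q_0 = 2*0 + 1 = 1.
  i=1: a_1=1, p_1 = 1*2 + 1 = 3, q_1 = 1*1 + 0 = 1.
  i=2: a_2=3, p_2 = 3*3 + 2 = 11, q_2 = 3*1 + 1 = 4.
  i=3: a_3=3, p_3 = 3*11 + 3 = 36, q_3 = 3*4 + 1 = 13.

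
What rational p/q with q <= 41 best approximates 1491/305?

Expand x = 1491/305 as a continued fraction with the Euclidean algorithm:
  1491 = 4*305 + 271, so a_0 = 4.
  305 = 1*271 + 34, so a_1 = 1.
  271 = 7*34 + 33, so a_2 = 7.
  34 = 1*33 + 1, so a_3 = 1.
  33 = 33*1 + 0, so a_4 = 33.
so x = [4; 1, 7, 1, 33].
Convergents (p_i = a_i*p_{i-1} + p_{i-2}, q_i = a_i*q_{i-1} + q_{i-2} with p_{-2}=0, p_{-1}=1, q_{-2}=1, q_{-1}=0), until the denominator exceeds 41:
  i=0: a_0=4, p_0 = 4*1 + 0 = 4, q_0 = 4*0 + 1 = 1.
  i=1: a_1=1, p_1 = 1*4 + 1 = 5, q_1 = 1*1 + 0 = 1.
  i=2: a_2=7, p_2 = 7*5 + 4 = 39, q_2 = 7*1 + 1 = 8.
  i=3: a_3=1, p_3 = 1*39 + 5 = 44, q_3 = 1*8 + 1 = 9.
  i=4: a_4=33, p_4 = 33*44 + 39 = 1491, q_4 = 33*9 + 8 = 305.
q_4 = 305 > 41, so the last convergent with denominator <= 41 is p_3/q_3 = 44/9.
The closest fraction with denominator <= 41 is either p_3/q_3 or the intermediate fraction (k*p_3 + p_2)/(k*q_3 + q_2) with the largest k >= 1 whose denominator stays <= 41; these approach x as k grows, and every other convergent or intermediate fraction in range is farther away.
Largest k: floor((41 - q_2)/q_3) = floor((41 - 8)/9) = 3.
That gives (3*44 + 39)/(3*9 + 8) = 171/35.
Compare the errors: |x - 44/9| = |1491*9 - 44*305|/(305*9) = 1/2745, and |x - 171/35| = |1491*35 - 171*305|/(305*35) = 30/10675.
Cross-multiplying, 1*10675 = 10675 < 82350 = 30*2745, so 1/2745 is smaller: the convergent 44/9 is closer to x than 171/35.

44/9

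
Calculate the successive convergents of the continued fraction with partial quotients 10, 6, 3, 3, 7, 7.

10/1, 61/6, 193/19, 640/63, 4673/460, 33351/3283

Using the convergent recurrence p_i = a_i*p_{i-1} + p_{i-2}, q_i = a_i*q_{i-1} + q_{i-2} with p_{-2}=0, p_{-1}=1, q_{-2}=1, q_{-1}=0:
  i=0: a_0=10, p_0 = 10*1 + 0 = 10, q_0 = 10*0 + 1 = 1.
  i=1: a_1=6, p_1 = 6*10 + 1 = 61, q_1 = 6*1 + 0 = 6.
  i=2: a_2=3, p_2 = 3*61 + 10 = 193, q_2 = 3*6 + 1 = 19.
  i=3: a_3=3, p_3 = 3*193 + 61 = 640, q_3 = 3*19 + 6 = 63.
  i=4: a_4=7, p_4 = 7*640 + 193 = 4673, q_4 = 7*63 + 19 = 460.
  i=5: a_5=7, p_5 = 7*4673 + 640 = 33351, q_5 = 7*460 + 63 = 3283.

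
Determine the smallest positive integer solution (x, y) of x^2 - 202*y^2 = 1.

First expand sqrt(202) as a continued fraction. With x_i = (sqrt(202) + m_i)/d_i and (m_0, d_0) = (0, 1): a_0 = floor(sqrt(202)) = 14, since 14^2 = 196 <= 202 < 225 = 15^2.
Iterate m_{i+1} = d_i*a_i - m_i, d_{i+1} = (202 - m_{i+1}^2)/d_i, a_{i+1} = floor((a_0 + m_{i+1})/d_{i+1}):
  m_1 = 1*14 - 0 = 14, d_1 = (202 - 14^2)/1 = 6/1 = 6, a_1 = floor((14 + 14)/6) = 4.
  m_2 = 6*4 - 14 = 10, d_2 = (202 - 10^2)/6 = 102/6 = 17, a_2 = floor((14 + 10)/17) = 1.
  m_3 = 17*1 - 10 = 7, d_3 = (202 - 7^2)/17 = 153/17 = 9, a_3 = floor((14 + 7)/9) = 2.
  m_4 = 9*2 - 7 = 11, d_4 = (202 - 11^2)/9 = 81/9 = 9, a_4 = floor((14 + 11)/9) = 2.
  m_5 = 9*2 - 11 = 7, d_5 = (202 - 7^2)/9 = 153/9 = 17, a_5 = floor((14 + 7)/17) = 1.
  m_6 = 17*1 - 7 = 10, d_6 = (202 - 10^2)/17 = 102/17 = 6, a_6 = floor((14 + 10)/6) = 4.
  m_7 = 6*4 - 10 = 14, d_7 = (202 - 14^2)/6 = 6/6 = 1, a_7 = floor((14 + 14)/1) = 28.
  m_8 = 1*28 - 14 = 14, d_8 = (202 - 14^2)/1 = 6/1 = 6: (m_8, d_8) = (m_1, d_1) = (14, 6), so from here the quotients repeat a_1, ..., a_7; the period length is 7.
So sqrt(202) = [14; (4, 1, 2, 2, 1, 4, 28)] with period length k = 7.
k is odd, so (p_{k-1}, q_{k-1}) only solves x^2 - 202y^2 = -1 and the fundamental solution of x^2 - 202y^2 = 1 is (p_{2k-1}, q_{2k-1}) = (p_13, q_13); compute convergents through index 13, running through the period twice.
Convergents (p_i = a_i*p_{i-1} + p_{i-2}, q_i = a_i*q_{i-1} + q_{i-2} with p_{-2}=0, p_{-1}=1, q_{-2}=1, q_{-1}=0):
  i=0: a_0=14, p_0 = 14*1 + 0 = 14, q_0 = 14*0 + 1 = 1.
  i=1: a_1=4, p_1 = 4*14 + 1 = 57, q_1 = 4*1 + 0 = 4.
  i=2: a_2=1, p_2 = 1*57 + 14 = 71, q_2 = 1*4 + 1 = 5.
  i=3: a_3=2, p_3 = 2*71 + 57 = 199, q_3 = 2*5 + 4 = 14.
  i=4: a_4=2, p_4 = 2*199 + 71 = 469, q_4 = 2*14 + 5 = 33.
  i=5: a_5=1, p_5 = 1*469 + 199 = 668, q_5 = 1*33 + 14 = 47.
  i=6: a_6=4, p_6 = 4*668 + 469 = 3141, q_6 = 4*47 + 33 = 221.
  i=7: a_7=28, p_7 = 28*3141 + 668 = 88616, q_7 = 28*221 + 47 = 6235.
  i=8: a_8=4, p_8 = 4*88616 + 3141 = 357605, q_8 = 4*6235 + 221 = 25161.
  i=9: a_9=1, p_9 = 1*357605 + 88616 = 446221, q_9 = 1*25161 + 6235 = 31396.
  i=10: a_10=2, p_10 = 2*446221 + 357605 = 1250047, q_10 = 2*31396 + 25161 = 87953.
  i=11: a_11=2, p_11 = 2*1250047 + 446221 = 2946315, q_11 = 2*87953 + 31396 = 207302.
  i=12: a_12=1, p_12 = 1*2946315 + 1250047 = 4196362, q_12 = 1*207302 + 87953 = 295255.
  i=13: a_13=4, p_13 = 4*4196362 + 2946315 = 19731763, q_13 = 4*295255 + 207302 = 1388322.
Indeed p_6^2 - 202*q_6^2 = 9865881 - 9865882 = -1, not +1.
Check: 19731763^2 - 202*1388322^2 = 389342471088169 - 389342471088168 = 1, so (x, y) = (19731763, 1388322) solves the equation, and by the theorem it is the least positive solution.

(x, y) = (19731763, 1388322)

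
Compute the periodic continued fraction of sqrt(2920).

[54; (27, 108)]

Write x_i = (sqrt(2920) + m_i)/d_i with (m_0, d_0) = (0, 1). a_0 = floor(sqrt(2920)) = 54, since 54^2 = 2916 <= 2920 < 3025 = 55^2.
Iterate m_{i+1} = d_i*a_i - m_i, d_{i+1} = (2920 - m_{i+1}^2)/d_i, a_{i+1} = floor((a_0 + m_{i+1})/d_{i+1}):
  m_1 = 1*54 - 0 = 54, d_1 = (2920 - 54^2)/1 = 4/1 = 4, a_1 = floor((54 + 54)/4) = 27.
  m_2 = 4*27 - 54 = 54, d_2 = (2920 - 54^2)/4 = 4/4 = 1, a_2 = floor((54 + 54)/1) = 108.
  m_3 = 1*108 - 54 = 54, d_3 = (2920 - 54^2)/1 = 4/1 = 4: (m_3, d_3) = (m_1, d_1) = (54, 4), so from here the quotients repeat a_1, a_2; the period length is 2.
Hence the expansion of sqrt(2920) is a_0 = 54 followed by the repeating block 27, 108 (period 2).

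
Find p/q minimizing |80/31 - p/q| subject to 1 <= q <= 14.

Expand x = 80/31 as a continued fraction with the Euclidean algorithm:
  80 = 2*31 + 18, so a_0 = 2.
  31 = 1*18 + 13, so a_1 = 1.
  18 = 1*13 + 5, so a_2 = 1.
  13 = 2*5 + 3, so a_3 = 2.
  5 = 1*3 + 2, so a_4 = 1.
  3 = 1*2 + 1, so a_5 = 1.
  2 = 2*1 + 0, so a_6 = 2.
so x = [2; 1, 1, 2, 1, 1, 2].
Convergents (p_i = a_i*p_{i-1} + p_{i-2}, q_i = a_i*q_{i-1} + q_{i-2} with p_{-2}=0, p_{-1}=1, q_{-2}=1, q_{-1}=0), until the denominator exceeds 14:
  i=0: a_0=2, p_0 = 2*1 + 0 = 2, q_0 = 2*0 + 1 = 1.
  i=1: a_1=1, p_1 = 1*2 + 1 = 3, q_1 = 1*1 + 0 = 1.
  i=2: a_2=1, p_2 = 1*3 + 2 = 5, q_2 = 1*1 + 1 = 2.
  i=3: a_3=2, p_3 = 2*5 + 3 = 13, q_3 = 2*2 + 1 = 5.
  i=4: a_4=1, p_4 = 1*13 + 5 = 18, q_4 = 1*5 + 2 = 7.
  i=5: a_5=1, p_5 = 1*18 + 13 = 31, q_5 = 1*7 + 5 = 12.
  i=6: a_6=2, p_6 = 2*31 + 18 = 80, q_6 = 2*12 + 7 = 31.
q_6 = 31 > 14, so the last convergent with denominator <= 14 is p_5/q_5 = 31/12.
The closest fraction with denominator <= 14 is either p_5/q_5 or the intermediate fraction (k*p_5 + p_4)/(k*q_5 + q_4) with the largest k >= 1 whose denominator stays <= 14; these approach x as k grows, and every other convergent or intermediate fraction in range is farther away.
Largest k: floor((14 - q_4)/q_5) = floor((14 - 7)/12) = 0.
Since k = 0, no intermediate fraction beyond p_5/q_5 has denominator <= 14, so the convergent 31/12 is the closest (its error is |80*12 - 31*31|/(31*12) = 1/372).

31/12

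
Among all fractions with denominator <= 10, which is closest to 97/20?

34/7

Expand x = 97/20 as a continued fraction with the Euclidean algorithm:
  97 = 4*20 + 17, so a_0 = 4.
  20 = 1*17 + 3, so a_1 = 1.
  17 = 5*3 + 2, so a_2 = 5.
  3 = 1*2 + 1, so a_3 = 1.
  2 = 2*1 + 0, so a_4 = 2.
so x = [4; 1, 5, 1, 2].
Convergents (p_i = a_i*p_{i-1} + p_{i-2}, q_i = a_i*q_{i-1} + q_{i-2} with p_{-2}=0, p_{-1}=1, q_{-2}=1, q_{-1}=0), until the denominator exceeds 10:
  i=0: a_0=4, p_0 = 4*1 + 0 = 4, q_0 = 4*0 + 1 = 1.
  i=1: a_1=1, p_1 = 1*4 + 1 = 5, q_1 = 1*1 + 0 = 1.
  i=2: a_2=5, p_2 = 5*5 + 4 = 29, q_2 = 5*1 + 1 = 6.
  i=3: a_3=1, p_3 = 1*29 + 5 = 34, q_3 = 1*6 + 1 = 7.
  i=4: a_4=2, p_4 = 2*34 + 29 = 97, q_4 = 2*7 + 6 = 20.
q_4 = 20 > 10, so the last convergent with denominator <= 10 is p_3/q_3 = 34/7.
The closest fraction with denominator <= 10 is either p_3/q_3 or the intermediate fraction (k*p_3 + p_2)/(k*q_3 + q_2) with the largest k >= 1 whose denominator stays <= 10; these approach x as k grows, and every other convergent or intermediate fraction in range is farther away.
Largest k: floor((10 - q_2)/q_3) = floor((10 - 6)/7) = 0.
Since k = 0, no intermediate fraction beyond p_3/q_3 has denominator <= 10, so the convergent 34/7 is the closest (its error is |97*7 - 34*20|/(20*7) = 1/140).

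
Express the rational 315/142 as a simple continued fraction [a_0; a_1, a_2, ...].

[2; 4, 1, 1, 2, 1, 1, 2]

Run the Euclidean algorithm on 315 and 142; the successive quotients are the partial quotients a_0, a_1, ... (each step inverts the fractional part left over by the previous one):
  315 = 2*142 + 31, so a_0 = 2.
  142 = 4*31 + 18, so a_1 = 4.
  31 = 1*18 + 13, so a_2 = 1.
  18 = 1*13 + 5, so a_3 = 1.
  13 = 2*5 + 3, so a_4 = 2.
  5 = 1*3 + 2, so a_5 = 1.
  3 = 1*2 + 1, so a_6 = 1.
  2 = 2*1 + 0, so a_7 = 2.
The remainder reaches 0 after 8 divisions, so the expansion has 8 partial quotients, read off in order.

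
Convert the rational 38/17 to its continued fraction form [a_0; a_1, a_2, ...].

[2; 4, 4]

Run the Euclidean algorithm on 38 and 17; the successive quotients are the partial quotients a_0, a_1, ... (each step inverts the fractional part left over by the previous one):
  38 = 2*17 + 4, so a_0 = 2.
  17 = 4*4 + 1, so a_1 = 4.
  4 = 4*1 + 0, so a_2 = 4.
The remainder reaches 0 after 3 divisions, so the expansion has 3 partial quotients, read off in order.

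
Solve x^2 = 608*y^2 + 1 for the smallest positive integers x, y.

(x, y) = (2737, 111)

First expand sqrt(608) as a continued fraction. With x_i = (sqrt(608) + m_i)/d_i and (m_0, d_0) = (0, 1): a_0 = floor(sqrt(608)) = 24, since 24^2 = 576 <= 608 < 625 = 25^2.
Iterate m_{i+1} = d_i*a_i - m_i, d_{i+1} = (608 - m_{i+1}^2)/d_i, a_{i+1} = floor((a_0 + m_{i+1})/d_{i+1}):
  m_1 = 1*24 - 0 = 24, d_1 = (608 - 24^2)/1 = 32/1 = 32, a_1 = floor((24 + 24)/32) = 1.
  m_2 = 32*1 - 24 = 8, d_2 = (608 - 8^2)/32 = 544/32 = 17, a_2 = floor((24 + 8)/17) = 1.
  m_3 = 17*1 - 8 = 9, d_3 = (608 - 9^2)/17 = 527/17 = 31, a_3 = floor((24 + 9)/31) = 1.
  m_4 = 31*1 - 9 = 22, d_4 = (608 - 22^2)/31 = 124/31 = 4, a_4 = floor((24 + 22)/4) = 11.
  m_5 = 4*11 - 22 = 22, d_5 = (608 - 22^2)/4 = 124/4 = 31, a_5 = floor((24 + 22)/31) = 1.
  m_6 = 31*1 - 22 = 9, d_6 = (608 - 9^2)/31 = 527/31 = 17, a_6 = floor((24 + 9)/17) = 1.
  m_7 = 17*1 - 9 = 8, d_7 = (608 - 8^2)/17 = 544/17 = 32, a_7 = floor((24 + 8)/32) = 1.
  m_8 = 32*1 - 8 = 24, d_8 = (608 - 24^2)/32 = 32/32 = 1, a_8 = floor((24 + 24)/1) = 48.
  m_9 = 1*48 - 24 = 24, d_9 = (608 - 24^2)/1 = 32/1 = 32: (m_9, d_9) = (m_1, d_1) = (24, 32), so from here the quotients repeat a_1, ..., a_8; the period length is 8.
So sqrt(608) = [24; (1, 1, 1, 11, 1, 1, 1, 48)] with period length k = 8.
k is even, so the fundamental solution of x^2 - 608y^2 = 1 is (p_{k-1}, q_{k-1}) = (p_7, q_7); compute convergents through index 7.
Convergents (p_i = a_i*p_{i-1} + p_{i-2}, q_i = a_i*q_{i-1} + q_{i-2} with p_{-2}=0, p_{-1}=1, q_{-2}=1, q_{-1}=0):
  i=0: a_0=24, p_0 = 24*1 + 0 = 24, q_0 = 24*0 + 1 = 1.
  i=1: a_1=1, p_1 = 1*24 + 1 = 25, q_1 = 1*1 + 0 = 1.
  i=2: a_2=1, p_2 = 1*25 + 24 = 49, q_2 = 1*1 + 1 = 2.
  i=3: a_3=1, p_3 = 1*49 + 25 = 74, q_3 = 1*2 + 1 = 3.
  i=4: a_4=11, p_4 = 11*74 + 49 = 863, q_4 = 11*3 + 2 = 35.
  i=5: a_5=1, p_5 = 1*863 + 74 = 937, q_5 = 1*35 + 3 = 38.
  i=6: a_6=1, p_6 = 1*937 + 863 = 1800, q_6 = 1*38 + 35 = 73.
  i=7: a_7=1, p_7 = 1*1800 + 937 = 2737, q_7 = 1*73 + 38 = 111.
Check: 2737^2 - 608*111^2 = 7491169 - 7491168 = 1, so (x, y) = (2737, 111) solves the equation, and by the theorem it is the least positive solution.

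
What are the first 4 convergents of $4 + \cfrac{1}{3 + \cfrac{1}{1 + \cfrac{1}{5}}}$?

Using the convergent recurrence p_i = a_i*p_{i-1} + p_{i-2}, q_i = a_i*q_{i-1} + q_{i-2} with p_{-2}=0, p_{-1}=1, q_{-2}=1, q_{-1}=0:
  i=0: a_0=4, p_0 = 4*1 + 0 = 4, q_0 = 4*0 + 1 = 1.
  i=1: a_1=3, p_1 = 3*4 + 1 = 13, q_1 = 3*1 + 0 = 3.
  i=2: a_2=1, p_2 = 1*13 + 4 = 17, q_2 = 1*3 + 1 = 4.
  i=3: a_3=5, p_3 = 5*17 + 13 = 98, q_3 = 5*4 + 3 = 23.

4/1, 13/3, 17/4, 98/23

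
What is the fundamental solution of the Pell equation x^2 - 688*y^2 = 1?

First expand sqrt(688) as a continued fraction. With x_i = (sqrt(688) + m_i)/d_i and (m_0, d_0) = (0, 1): a_0 = floor(sqrt(688)) = 26, since 26^2 = 676 <= 688 < 729 = 27^2.
Iterate m_{i+1} = d_i*a_i - m_i, d_{i+1} = (688 - m_{i+1}^2)/d_i, a_{i+1} = floor((a_0 + m_{i+1})/d_{i+1}):
  m_1 = 1*26 - 0 = 26, d_1 = (688 - 26^2)/1 = 12/1 = 12, a_1 = floor((26 + 26)/12) = 4.
  m_2 = 12*4 - 26 = 22, d_2 = (688 - 22^2)/12 = 204/12 = 17, a_2 = floor((26 + 22)/17) = 2.
  m_3 = 17*2 - 22 = 12, d_3 = (688 - 12^2)/17 = 544/17 = 32, a_3 = floor((26 + 12)/32) = 1.
  m_4 = 32*1 - 12 = 20, d_4 = (688 - 20^2)/32 = 288/32 = 9, a_4 = floor((26 + 20)/9) = 5.
  m_5 = 9*5 - 20 = 25, d_5 = (688 - 25^2)/9 = 63/9 = 7, a_5 = floor((26 + 25)/7) = 7.
  m_6 = 7*7 - 25 = 24, d_6 = (688 - 24^2)/7 = 112/7 = 16, a_6 = floor((26 + 24)/16) = 3.
  m_7 = 16*3 - 24 = 24, d_7 = (688 - 24^2)/16 = 112/16 = 7, a_7 = floor((26 + 24)/7) = 7.
  m_8 = 7*7 - 24 = 25, d_8 = (688 - 25^2)/7 = 63/7 = 9, a_8 = floor((26 + 25)/9) = 5.
  m_9 = 9*5 - 25 = 20, d_9 = (688 - 20^2)/9 = 288/9 = 32, a_9 = floor((26 + 20)/32) = 1.
  m_10 = 32*1 - 20 = 12, d_10 = (688 - 12^2)/32 = 544/32 = 17, a_10 = floor((26 + 12)/17) = 2.
  m_11 = 17*2 - 12 = 22, d_11 = (688 - 22^2)/17 = 204/17 = 12, a_11 = floor((26 + 22)/12) = 4.
  m_12 = 12*4 - 22 = 26, d_12 = (688 - 26^2)/12 = 12/12 = 1, a_12 = floor((26 + 26)/1) = 52.
  m_13 = 1*52 - 26 = 26, d_13 = (688 - 26^2)/1 = 12/1 = 12: (m_13, d_13) = (m_1, d_1) = (26, 12), so from here the quotients repeat a_1, ..., a_12; the period length is 12.
So sqrt(688) = [26; (4, 2, 1, 5, 7, 3, 7, 5, 1, 2, 4, 52)] with period length k = 12.
k is even, so the fundamental solution of x^2 - 688y^2 = 1 is (p_{k-1}, q_{k-1}) = (p_11, q_11); compute convergents through index 11.
Convergents (p_i = a_i*p_{i-1} + p_{i-2}, q_i = a_i*q_{i-1} + q_{i-2} with p_{-2}=0, p_{-1}=1, q_{-2}=1, q_{-1}=0):
  i=0: a_0=26, p_0 = 26*1 + 0 = 26, q_0 = 26*0 + 1 = 1.
  i=1: a_1=4, p_1 = 4*26 + 1 = 105, q_1 = 4*1 + 0 = 4.
  i=2: a_2=2, p_2 = 2*105 + 26 = 236, q_2 = 2*4 + 1 = 9.
  i=3: a_3=1, p_3 = 1*236 + 105 = 341, q_3 = 1*9 + 4 = 13.
  i=4: a_4=5, p_4 = 5*341 + 236 = 1941, q_4 = 5*13 + 9 = 74.
  i=5: a_5=7, p_5 = 7*1941 + 341 = 13928, q_5 = 7*74 + 13 = 531.
  i=6: a_6=3, p_6 = 3*13928 + 1941 = 43725, q_6 = 3*531 + 74 = 1667.
  i=7: a_7=7, p_7 = 7*43725 + 13928 = 320003, q_7 = 7*1667 + 531 = 12200.
  i=8: a_8=5, p_8 = 5*320003 + 43725 = 1643740, q_8 = 5*12200 + 1667 = 62667.
  i=9: a_9=1, p_9 = 1*1643740 + 320003 = 1963743, q_9 = 1*62667 + 12200 = 74867.
  i=10: a_10=2, p_10 = 2*1963743 + 1643740 = 5571226, q_10 = 2*74867 + 62667 = 212401.
  i=11: a_11=4, p_11 = 4*5571226 + 1963743 = 24248647, q_11 = 4*212401 + 74867 = 924471.
Check: 24248647^2 - 688*924471^2 = 587996881330609 - 587996881330608 = 1, so (x, y) = (24248647, 924471) solves the equation, and by the theorem it is the least positive solution.

(x, y) = (24248647, 924471)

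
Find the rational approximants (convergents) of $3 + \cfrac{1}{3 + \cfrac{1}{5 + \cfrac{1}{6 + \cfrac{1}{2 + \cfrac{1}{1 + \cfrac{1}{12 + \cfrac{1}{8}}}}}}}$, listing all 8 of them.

Using the convergent recurrence p_i = a_i*p_{i-1} + p_{i-2}, q_i = a_i*q_{i-1} + q_{i-2} with p_{-2}=0, p_{-1}=1, q_{-2}=1, q_{-1}=0:
  i=0: a_0=3, p_0 = 3*1 + 0 = 3, q_0 = 3*0 + 1 = 1.
  i=1: a_1=3, p_1 = 3*3 + 1 = 10, q_1 = 3*1 + 0 = 3.
  i=2: a_2=5, p_2 = 5*10 + 3 = 53, q_2 = 5*3 + 1 = 16.
  i=3: a_3=6, p_3 = 6*53 + 10 = 328, q_3 = 6*16 + 3 = 99.
  i=4: a_4=2, p_4 = 2*328 + 53 = 709, q_4 = 2*99 + 16 = 214.
  i=5: a_5=1, p_5 = 1*709 + 328 = 1037, q_5 = 1*214 + 99 = 313.
  i=6: a_6=12, p_6 = 12*1037 + 709 = 13153, q_6 = 12*313 + 214 = 3970.
  i=7: a_7=8, p_7 = 8*13153 + 1037 = 106261, q_7 = 8*3970 + 313 = 32073.

3/1, 10/3, 53/16, 328/99, 709/214, 1037/313, 13153/3970, 106261/32073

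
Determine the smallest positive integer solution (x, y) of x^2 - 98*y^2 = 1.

(x, y) = (99, 10)

First expand sqrt(98) as a continued fraction. With x_i = (sqrt(98) + m_i)/d_i and (m_0, d_0) = (0, 1): a_0 = floor(sqrt(98)) = 9, since 9^2 = 81 <= 98 < 100 = 10^2.
Iterate m_{i+1} = d_i*a_i - m_i, d_{i+1} = (98 - m_{i+1}^2)/d_i, a_{i+1} = floor((a_0 + m_{i+1})/d_{i+1}):
  m_1 = 1*9 - 0 = 9, d_1 = (98 - 9^2)/1 = 17/1 = 17, a_1 = floor((9 + 9)/17) = 1.
  m_2 = 17*1 - 9 = 8, d_2 = (98 - 8^2)/17 = 34/17 = 2, a_2 = floor((9 + 8)/2) = 8.
  m_3 = 2*8 - 8 = 8, d_3 = (98 - 8^2)/2 = 34/2 = 17, a_3 = floor((9 + 8)/17) = 1.
  m_4 = 17*1 - 8 = 9, d_4 = (98 - 9^2)/17 = 17/17 = 1, a_4 = floor((9 + 9)/1) = 18.
  m_5 = 1*18 - 9 = 9, d_5 = (98 - 9^2)/1 = 17/1 = 17: (m_5, d_5) = (m_1, d_1) = (9, 17), so from here the quotients repeat a_1, ..., a_4; the period length is 4.
So sqrt(98) = [9; (1, 8, 1, 18)] with period length k = 4.
k is even, so the fundamental solution of x^2 - 98y^2 = 1 is (p_{k-1}, q_{k-1}) = (p_3, q_3); compute convergents through index 3.
Convergents (p_i = a_i*p_{i-1} + p_{i-2}, q_i = a_i*q_{i-1} + q_{i-2} with p_{-2}=0, p_{-1}=1, q_{-2}=1, q_{-1}=0):
  i=0: a_0=9, p_0 = 9*1 + 0 = 9, q_0 = 9*0 + 1 = 1.
  i=1: a_1=1, p_1 = 1*9 + 1 = 10, q_1 = 1*1 + 0 = 1.
  i=2: a_2=8, p_2 = 8*10 + 9 = 89, q_2 = 8*1 + 1 = 9.
  i=3: a_3=1, p_3 = 1*89 + 10 = 99, q_3 = 1*9 + 1 = 10.
Check: 99^2 - 98*10^2 = 9801 - 9800 = 1, so (x, y) = (99, 10) solves the equation, and by the theorem it is the least positive solution.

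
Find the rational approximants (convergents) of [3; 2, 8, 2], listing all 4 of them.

3/1, 7/2, 59/17, 125/36

Using the convergent recurrence p_i = a_i*p_{i-1} + p_{i-2}, q_i = a_i*q_{i-1} + q_{i-2} with p_{-2}=0, p_{-1}=1, q_{-2}=1, q_{-1}=0:
  i=0: a_0=3, p_0 = 3*1 + 0 = 3, q_0 = 3*0 + 1 = 1.
  i=1: a_1=2, p_1 = 2*3 + 1 = 7, q_1 = 2*1 + 0 = 2.
  i=2: a_2=8, p_2 = 8*7 + 3 = 59, q_2 = 8*2 + 1 = 17.
  i=3: a_3=2, p_3 = 2*59 + 7 = 125, q_3 = 2*17 + 2 = 36.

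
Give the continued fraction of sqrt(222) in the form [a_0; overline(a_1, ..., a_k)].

Write x_i = (sqrt(222) + m_i)/d_i with (m_0, d_0) = (0, 1). a_0 = floor(sqrt(222)) = 14, since 14^2 = 196 <= 222 < 225 = 15^2.
Iterate m_{i+1} = d_i*a_i - m_i, d_{i+1} = (222 - m_{i+1}^2)/d_i, a_{i+1} = floor((a_0 + m_{i+1})/d_{i+1}):
  m_1 = 1*14 - 0 = 14, d_1 = (222 - 14^2)/1 = 26/1 = 26, a_1 = floor((14 + 14)/26) = 1.
  m_2 = 26*1 - 14 = 12, d_2 = (222 - 12^2)/26 = 78/26 = 3, a_2 = floor((14 + 12)/3) = 8.
  m_3 = 3*8 - 12 = 12, d_3 = (222 - 12^2)/3 = 78/3 = 26, a_3 = floor((14 + 12)/26) = 1.
  m_4 = 26*1 - 12 = 14, d_4 = (222 - 14^2)/26 = 26/26 = 1, a_4 = floor((14 + 14)/1) = 28.
  m_5 = 1*28 - 14 = 14, d_5 = (222 - 14^2)/1 = 26/1 = 26: (m_5, d_5) = (m_1, d_1) = (14, 26), so from here the quotients repeat a_1, ..., a_4; the period length is 4.
Hence the expansion of sqrt(222) is a_0 = 14 followed by the repeating block 1, 8, 1, 28 (period 4).

[14; overline(1, 8, 1, 28)]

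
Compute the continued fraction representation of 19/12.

[1; 1, 1, 2, 2]

Run the Euclidean algorithm on 19 and 12; the successive quotients are the partial quotients a_0, a_1, ... (each step inverts the fractional part left over by the previous one):
  19 = 1*12 + 7, so a_0 = 1.
  12 = 1*7 + 5, so a_1 = 1.
  7 = 1*5 + 2, so a_2 = 1.
  5 = 2*2 + 1, so a_3 = 2.
  2 = 2*1 + 0, so a_4 = 2.
The remainder reaches 0 after 5 divisions, so the expansion has 5 partial quotients, read off in order.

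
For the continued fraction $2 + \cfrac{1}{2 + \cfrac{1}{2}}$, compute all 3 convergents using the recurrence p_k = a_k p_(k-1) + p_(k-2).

2/1, 5/2, 12/5

Using the convergent recurrence p_i = a_i*p_{i-1} + p_{i-2}, q_i = a_i*q_{i-1} + q_{i-2} with p_{-2}=0, p_{-1}=1, q_{-2}=1, q_{-1}=0:
  i=0: a_0=2, p_0 = 2*1 + 0 = 2, q_0 = 2*0 + 1 = 1.
  i=1: a_1=2, p_1 = 2*2 + 1 = 5, q_1 = 2*1 + 0 = 2.
  i=2: a_2=2, p_2 = 2*5 + 2 = 12, q_2 = 2*2 + 1 = 5.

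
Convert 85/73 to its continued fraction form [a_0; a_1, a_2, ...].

[1; 6, 12]

Run the Euclidean algorithm on 85 and 73; the successive quotients are the partial quotients a_0, a_1, ... (each step inverts the fractional part left over by the previous one):
  85 = 1*73 + 12, so a_0 = 1.
  73 = 6*12 + 1, so a_1 = 6.
  12 = 12*1 + 0, so a_2 = 12.
The remainder reaches 0 after 3 divisions, so the expansion has 3 partial quotients, read off in order.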